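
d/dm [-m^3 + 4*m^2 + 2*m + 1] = -3*m^2 + 8*m + 2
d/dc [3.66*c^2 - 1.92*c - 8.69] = 7.32*c - 1.92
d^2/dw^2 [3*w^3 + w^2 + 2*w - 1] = 18*w + 2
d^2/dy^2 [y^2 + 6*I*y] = 2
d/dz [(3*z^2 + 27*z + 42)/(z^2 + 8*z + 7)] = -3/(z^2 + 2*z + 1)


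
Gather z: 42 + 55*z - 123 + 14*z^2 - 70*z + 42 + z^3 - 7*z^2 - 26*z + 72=z^3 + 7*z^2 - 41*z + 33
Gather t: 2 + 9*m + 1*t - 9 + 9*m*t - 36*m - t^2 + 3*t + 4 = -27*m - t^2 + t*(9*m + 4) - 3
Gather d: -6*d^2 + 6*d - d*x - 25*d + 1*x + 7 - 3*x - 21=-6*d^2 + d*(-x - 19) - 2*x - 14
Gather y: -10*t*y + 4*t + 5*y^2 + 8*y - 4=4*t + 5*y^2 + y*(8 - 10*t) - 4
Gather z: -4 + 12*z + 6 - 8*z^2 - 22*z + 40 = -8*z^2 - 10*z + 42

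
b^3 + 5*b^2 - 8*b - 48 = (b - 3)*(b + 4)^2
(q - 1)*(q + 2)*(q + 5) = q^3 + 6*q^2 + 3*q - 10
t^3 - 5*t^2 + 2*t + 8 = (t - 4)*(t - 2)*(t + 1)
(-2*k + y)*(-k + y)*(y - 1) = 2*k^2*y - 2*k^2 - 3*k*y^2 + 3*k*y + y^3 - y^2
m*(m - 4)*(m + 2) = m^3 - 2*m^2 - 8*m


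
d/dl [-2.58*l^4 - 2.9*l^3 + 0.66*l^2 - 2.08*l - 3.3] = -10.32*l^3 - 8.7*l^2 + 1.32*l - 2.08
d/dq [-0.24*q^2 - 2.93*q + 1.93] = -0.48*q - 2.93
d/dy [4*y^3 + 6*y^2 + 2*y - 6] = 12*y^2 + 12*y + 2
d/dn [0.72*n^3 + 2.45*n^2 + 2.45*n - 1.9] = 2.16*n^2 + 4.9*n + 2.45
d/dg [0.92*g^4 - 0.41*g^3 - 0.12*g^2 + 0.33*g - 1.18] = 3.68*g^3 - 1.23*g^2 - 0.24*g + 0.33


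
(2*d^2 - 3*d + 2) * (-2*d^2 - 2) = -4*d^4 + 6*d^3 - 8*d^2 + 6*d - 4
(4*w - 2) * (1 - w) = -4*w^2 + 6*w - 2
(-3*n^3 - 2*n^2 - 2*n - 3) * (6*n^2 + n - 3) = -18*n^5 - 15*n^4 - 5*n^3 - 14*n^2 + 3*n + 9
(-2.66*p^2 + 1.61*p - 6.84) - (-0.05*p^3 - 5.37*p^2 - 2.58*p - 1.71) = 0.05*p^3 + 2.71*p^2 + 4.19*p - 5.13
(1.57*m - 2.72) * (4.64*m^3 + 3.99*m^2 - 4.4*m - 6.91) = 7.2848*m^4 - 6.3565*m^3 - 17.7608*m^2 + 1.1193*m + 18.7952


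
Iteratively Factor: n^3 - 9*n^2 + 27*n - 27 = (n - 3)*(n^2 - 6*n + 9) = (n - 3)^2*(n - 3)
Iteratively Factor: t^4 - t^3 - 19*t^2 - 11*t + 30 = (t + 2)*(t^3 - 3*t^2 - 13*t + 15) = (t - 5)*(t + 2)*(t^2 + 2*t - 3) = (t - 5)*(t + 2)*(t + 3)*(t - 1)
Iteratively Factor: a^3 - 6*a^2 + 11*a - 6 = (a - 3)*(a^2 - 3*a + 2) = (a - 3)*(a - 1)*(a - 2)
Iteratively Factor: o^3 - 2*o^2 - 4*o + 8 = (o - 2)*(o^2 - 4) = (o - 2)^2*(o + 2)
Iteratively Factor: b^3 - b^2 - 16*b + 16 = (b - 4)*(b^2 + 3*b - 4) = (b - 4)*(b + 4)*(b - 1)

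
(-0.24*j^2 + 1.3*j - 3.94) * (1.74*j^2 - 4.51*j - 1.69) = -0.4176*j^4 + 3.3444*j^3 - 12.313*j^2 + 15.5724*j + 6.6586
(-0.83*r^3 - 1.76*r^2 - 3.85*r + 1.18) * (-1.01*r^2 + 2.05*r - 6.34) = 0.8383*r^5 + 0.0761000000000003*r^4 + 5.5427*r^3 + 2.0741*r^2 + 26.828*r - 7.4812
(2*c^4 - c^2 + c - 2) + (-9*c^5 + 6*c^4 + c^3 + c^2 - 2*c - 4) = -9*c^5 + 8*c^4 + c^3 - c - 6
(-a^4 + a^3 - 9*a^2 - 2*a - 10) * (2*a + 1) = -2*a^5 + a^4 - 17*a^3 - 13*a^2 - 22*a - 10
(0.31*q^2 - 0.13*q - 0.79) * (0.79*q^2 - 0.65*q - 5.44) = 0.2449*q^4 - 0.3042*q^3 - 2.226*q^2 + 1.2207*q + 4.2976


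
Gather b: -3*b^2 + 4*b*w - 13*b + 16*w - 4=-3*b^2 + b*(4*w - 13) + 16*w - 4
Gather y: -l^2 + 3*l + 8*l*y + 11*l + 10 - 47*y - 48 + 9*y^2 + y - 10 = -l^2 + 14*l + 9*y^2 + y*(8*l - 46) - 48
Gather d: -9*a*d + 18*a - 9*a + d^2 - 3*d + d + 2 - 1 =9*a + d^2 + d*(-9*a - 2) + 1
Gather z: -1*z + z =0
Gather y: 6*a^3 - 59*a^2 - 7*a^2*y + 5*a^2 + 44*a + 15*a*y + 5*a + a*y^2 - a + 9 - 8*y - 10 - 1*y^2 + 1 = 6*a^3 - 54*a^2 + 48*a + y^2*(a - 1) + y*(-7*a^2 + 15*a - 8)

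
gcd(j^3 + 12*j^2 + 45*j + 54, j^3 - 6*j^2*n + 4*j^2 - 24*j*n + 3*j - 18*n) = j + 3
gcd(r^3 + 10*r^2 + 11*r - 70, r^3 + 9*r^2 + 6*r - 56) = r^2 + 5*r - 14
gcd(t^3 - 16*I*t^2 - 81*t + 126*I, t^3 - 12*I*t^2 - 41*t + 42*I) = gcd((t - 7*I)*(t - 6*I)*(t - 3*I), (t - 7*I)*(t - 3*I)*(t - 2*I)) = t^2 - 10*I*t - 21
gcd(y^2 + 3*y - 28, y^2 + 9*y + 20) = 1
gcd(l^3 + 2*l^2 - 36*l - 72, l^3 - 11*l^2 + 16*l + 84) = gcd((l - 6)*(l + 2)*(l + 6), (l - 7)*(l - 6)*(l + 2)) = l^2 - 4*l - 12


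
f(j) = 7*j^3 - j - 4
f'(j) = 21*j^2 - 1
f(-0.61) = -4.98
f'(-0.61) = 6.81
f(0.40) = -3.95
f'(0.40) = 2.36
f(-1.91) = -50.87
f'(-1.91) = 75.61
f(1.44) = 15.46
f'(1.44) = 42.55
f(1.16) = 5.77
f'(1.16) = 27.26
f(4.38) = 579.81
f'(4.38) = 401.87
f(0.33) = -4.08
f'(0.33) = 1.29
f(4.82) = 775.04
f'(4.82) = 486.88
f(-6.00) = -1510.00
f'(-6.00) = 755.00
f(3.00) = 182.00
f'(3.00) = 188.00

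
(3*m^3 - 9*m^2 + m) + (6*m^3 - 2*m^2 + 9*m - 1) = 9*m^3 - 11*m^2 + 10*m - 1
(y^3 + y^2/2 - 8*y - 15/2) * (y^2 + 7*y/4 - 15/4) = y^5 + 9*y^4/4 - 87*y^3/8 - 187*y^2/8 + 135*y/8 + 225/8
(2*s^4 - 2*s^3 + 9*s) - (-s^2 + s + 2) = 2*s^4 - 2*s^3 + s^2 + 8*s - 2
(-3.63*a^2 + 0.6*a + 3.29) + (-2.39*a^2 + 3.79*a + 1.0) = -6.02*a^2 + 4.39*a + 4.29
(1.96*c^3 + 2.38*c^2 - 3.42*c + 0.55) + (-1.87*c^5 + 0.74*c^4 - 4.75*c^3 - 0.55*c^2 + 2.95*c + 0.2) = -1.87*c^5 + 0.74*c^4 - 2.79*c^3 + 1.83*c^2 - 0.47*c + 0.75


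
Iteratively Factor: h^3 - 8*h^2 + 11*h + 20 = (h - 5)*(h^2 - 3*h - 4) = (h - 5)*(h + 1)*(h - 4)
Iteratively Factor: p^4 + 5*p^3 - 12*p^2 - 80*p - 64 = (p + 4)*(p^3 + p^2 - 16*p - 16) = (p - 4)*(p + 4)*(p^2 + 5*p + 4) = (p - 4)*(p + 4)^2*(p + 1)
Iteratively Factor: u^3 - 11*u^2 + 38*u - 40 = (u - 4)*(u^2 - 7*u + 10) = (u - 4)*(u - 2)*(u - 5)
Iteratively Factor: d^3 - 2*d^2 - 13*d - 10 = (d + 1)*(d^2 - 3*d - 10) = (d - 5)*(d + 1)*(d + 2)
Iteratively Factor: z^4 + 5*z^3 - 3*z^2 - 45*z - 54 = (z - 3)*(z^3 + 8*z^2 + 21*z + 18) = (z - 3)*(z + 3)*(z^2 + 5*z + 6) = (z - 3)*(z + 2)*(z + 3)*(z + 3)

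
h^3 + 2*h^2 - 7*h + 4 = (h - 1)^2*(h + 4)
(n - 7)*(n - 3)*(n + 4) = n^3 - 6*n^2 - 19*n + 84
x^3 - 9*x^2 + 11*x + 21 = (x - 7)*(x - 3)*(x + 1)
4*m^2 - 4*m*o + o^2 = (-2*m + o)^2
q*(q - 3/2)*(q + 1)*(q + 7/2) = q^4 + 3*q^3 - 13*q^2/4 - 21*q/4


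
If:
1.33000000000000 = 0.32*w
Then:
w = 4.16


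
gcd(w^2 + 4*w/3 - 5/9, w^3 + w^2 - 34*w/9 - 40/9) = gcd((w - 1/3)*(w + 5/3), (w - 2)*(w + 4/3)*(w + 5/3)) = w + 5/3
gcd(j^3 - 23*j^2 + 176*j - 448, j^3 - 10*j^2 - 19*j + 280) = j^2 - 15*j + 56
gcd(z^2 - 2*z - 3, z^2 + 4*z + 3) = z + 1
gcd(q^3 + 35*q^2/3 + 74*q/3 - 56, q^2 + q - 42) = q + 7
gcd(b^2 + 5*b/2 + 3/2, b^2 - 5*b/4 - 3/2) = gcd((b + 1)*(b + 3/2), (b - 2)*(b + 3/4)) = 1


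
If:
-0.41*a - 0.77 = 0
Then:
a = -1.88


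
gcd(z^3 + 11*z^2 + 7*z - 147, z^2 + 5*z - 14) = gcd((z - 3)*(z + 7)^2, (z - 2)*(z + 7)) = z + 7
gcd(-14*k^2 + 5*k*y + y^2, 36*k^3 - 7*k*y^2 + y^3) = 1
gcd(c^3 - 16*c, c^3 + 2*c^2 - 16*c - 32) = c^2 - 16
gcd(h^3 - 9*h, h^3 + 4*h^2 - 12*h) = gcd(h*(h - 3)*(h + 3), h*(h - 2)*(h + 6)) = h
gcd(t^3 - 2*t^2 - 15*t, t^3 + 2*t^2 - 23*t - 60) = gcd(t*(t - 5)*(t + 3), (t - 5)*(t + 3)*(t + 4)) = t^2 - 2*t - 15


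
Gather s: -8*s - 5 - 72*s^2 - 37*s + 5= -72*s^2 - 45*s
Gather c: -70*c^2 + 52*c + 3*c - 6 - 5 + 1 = -70*c^2 + 55*c - 10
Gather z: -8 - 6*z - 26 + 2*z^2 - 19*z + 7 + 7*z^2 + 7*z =9*z^2 - 18*z - 27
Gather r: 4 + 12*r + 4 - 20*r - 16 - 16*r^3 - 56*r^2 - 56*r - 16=-16*r^3 - 56*r^2 - 64*r - 24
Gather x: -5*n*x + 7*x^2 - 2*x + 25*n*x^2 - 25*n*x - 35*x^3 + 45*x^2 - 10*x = -35*x^3 + x^2*(25*n + 52) + x*(-30*n - 12)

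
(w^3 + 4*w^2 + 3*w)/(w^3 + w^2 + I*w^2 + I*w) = (w + 3)/(w + I)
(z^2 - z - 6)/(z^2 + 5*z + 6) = (z - 3)/(z + 3)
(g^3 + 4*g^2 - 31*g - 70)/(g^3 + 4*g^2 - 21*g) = (g^2 - 3*g - 10)/(g*(g - 3))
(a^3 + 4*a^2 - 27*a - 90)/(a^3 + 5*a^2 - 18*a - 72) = (a - 5)/(a - 4)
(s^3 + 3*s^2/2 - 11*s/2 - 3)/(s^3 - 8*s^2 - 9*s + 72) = (s^2 - 3*s/2 - 1)/(s^2 - 11*s + 24)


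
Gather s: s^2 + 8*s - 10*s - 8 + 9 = s^2 - 2*s + 1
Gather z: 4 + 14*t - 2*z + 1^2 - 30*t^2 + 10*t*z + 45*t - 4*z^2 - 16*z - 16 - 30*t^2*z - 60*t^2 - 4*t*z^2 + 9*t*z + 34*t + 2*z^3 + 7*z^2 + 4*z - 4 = -90*t^2 + 93*t + 2*z^3 + z^2*(3 - 4*t) + z*(-30*t^2 + 19*t - 14) - 15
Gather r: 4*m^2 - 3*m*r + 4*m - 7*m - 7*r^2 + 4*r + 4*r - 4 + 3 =4*m^2 - 3*m - 7*r^2 + r*(8 - 3*m) - 1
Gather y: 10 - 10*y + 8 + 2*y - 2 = 16 - 8*y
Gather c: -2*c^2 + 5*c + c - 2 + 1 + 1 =-2*c^2 + 6*c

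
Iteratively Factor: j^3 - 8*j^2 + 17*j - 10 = (j - 5)*(j^2 - 3*j + 2) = (j - 5)*(j - 1)*(j - 2)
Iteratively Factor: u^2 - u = (u)*(u - 1)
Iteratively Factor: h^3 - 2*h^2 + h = (h - 1)*(h^2 - h) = h*(h - 1)*(h - 1)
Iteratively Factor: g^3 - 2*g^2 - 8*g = (g - 4)*(g^2 + 2*g) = (g - 4)*(g + 2)*(g)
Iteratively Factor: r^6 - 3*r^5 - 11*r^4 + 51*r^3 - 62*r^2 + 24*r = (r - 2)*(r^5 - r^4 - 13*r^3 + 25*r^2 - 12*r) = (r - 2)*(r - 1)*(r^4 - 13*r^2 + 12*r) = r*(r - 2)*(r - 1)*(r^3 - 13*r + 12) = r*(r - 3)*(r - 2)*(r - 1)*(r^2 + 3*r - 4) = r*(r - 3)*(r - 2)*(r - 1)^2*(r + 4)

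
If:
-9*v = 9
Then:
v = -1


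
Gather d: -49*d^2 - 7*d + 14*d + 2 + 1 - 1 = -49*d^2 + 7*d + 2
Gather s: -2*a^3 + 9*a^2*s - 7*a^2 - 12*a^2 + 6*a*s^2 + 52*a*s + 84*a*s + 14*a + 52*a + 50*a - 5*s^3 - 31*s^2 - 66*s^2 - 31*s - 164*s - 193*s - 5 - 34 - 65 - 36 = -2*a^3 - 19*a^2 + 116*a - 5*s^3 + s^2*(6*a - 97) + s*(9*a^2 + 136*a - 388) - 140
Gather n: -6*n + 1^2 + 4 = 5 - 6*n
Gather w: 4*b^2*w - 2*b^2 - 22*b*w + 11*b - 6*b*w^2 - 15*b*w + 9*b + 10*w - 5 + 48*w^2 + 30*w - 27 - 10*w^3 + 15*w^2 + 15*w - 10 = -2*b^2 + 20*b - 10*w^3 + w^2*(63 - 6*b) + w*(4*b^2 - 37*b + 55) - 42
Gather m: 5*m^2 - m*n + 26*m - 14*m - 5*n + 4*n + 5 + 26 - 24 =5*m^2 + m*(12 - n) - n + 7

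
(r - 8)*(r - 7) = r^2 - 15*r + 56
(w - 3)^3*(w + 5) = w^4 - 4*w^3 - 18*w^2 + 108*w - 135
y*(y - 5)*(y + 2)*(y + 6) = y^4 + 3*y^3 - 28*y^2 - 60*y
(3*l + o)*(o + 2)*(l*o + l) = 3*l^2*o^2 + 9*l^2*o + 6*l^2 + l*o^3 + 3*l*o^2 + 2*l*o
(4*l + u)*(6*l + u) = 24*l^2 + 10*l*u + u^2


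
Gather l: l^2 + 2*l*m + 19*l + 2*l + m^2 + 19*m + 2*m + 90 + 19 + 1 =l^2 + l*(2*m + 21) + m^2 + 21*m + 110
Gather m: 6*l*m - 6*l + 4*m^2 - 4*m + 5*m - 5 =-6*l + 4*m^2 + m*(6*l + 1) - 5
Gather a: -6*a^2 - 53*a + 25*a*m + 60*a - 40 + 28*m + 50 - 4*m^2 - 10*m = -6*a^2 + a*(25*m + 7) - 4*m^2 + 18*m + 10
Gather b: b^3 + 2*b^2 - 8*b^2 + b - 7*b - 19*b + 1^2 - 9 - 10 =b^3 - 6*b^2 - 25*b - 18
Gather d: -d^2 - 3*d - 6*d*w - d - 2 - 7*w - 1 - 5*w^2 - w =-d^2 + d*(-6*w - 4) - 5*w^2 - 8*w - 3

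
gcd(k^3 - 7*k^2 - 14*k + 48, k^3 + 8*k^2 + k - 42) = k^2 + k - 6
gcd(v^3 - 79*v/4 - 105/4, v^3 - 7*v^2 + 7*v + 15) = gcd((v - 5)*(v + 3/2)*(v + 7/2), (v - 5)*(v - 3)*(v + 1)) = v - 5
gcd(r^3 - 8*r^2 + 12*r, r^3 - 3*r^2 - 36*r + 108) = r - 6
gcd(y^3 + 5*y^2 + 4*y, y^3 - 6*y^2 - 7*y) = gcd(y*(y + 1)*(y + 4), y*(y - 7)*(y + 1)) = y^2 + y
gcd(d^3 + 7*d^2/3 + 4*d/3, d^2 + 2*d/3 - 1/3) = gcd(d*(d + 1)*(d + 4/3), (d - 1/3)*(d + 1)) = d + 1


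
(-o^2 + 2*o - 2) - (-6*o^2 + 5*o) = 5*o^2 - 3*o - 2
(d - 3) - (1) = d - 4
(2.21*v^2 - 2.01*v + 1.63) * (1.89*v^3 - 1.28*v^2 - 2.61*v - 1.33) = 4.1769*v^5 - 6.6277*v^4 - 0.1146*v^3 + 0.220399999999999*v^2 - 1.581*v - 2.1679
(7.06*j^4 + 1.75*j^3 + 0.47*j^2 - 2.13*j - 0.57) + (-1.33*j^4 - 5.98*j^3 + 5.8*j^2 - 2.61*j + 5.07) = 5.73*j^4 - 4.23*j^3 + 6.27*j^2 - 4.74*j + 4.5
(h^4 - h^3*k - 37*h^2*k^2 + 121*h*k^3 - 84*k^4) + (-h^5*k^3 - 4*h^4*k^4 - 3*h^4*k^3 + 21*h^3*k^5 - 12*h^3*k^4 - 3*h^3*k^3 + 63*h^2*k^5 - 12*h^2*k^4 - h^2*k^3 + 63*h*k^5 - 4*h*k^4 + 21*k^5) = -h^5*k^3 - 4*h^4*k^4 - 3*h^4*k^3 + h^4 + 21*h^3*k^5 - 12*h^3*k^4 - 3*h^3*k^3 - h^3*k + 63*h^2*k^5 - 12*h^2*k^4 - h^2*k^3 - 37*h^2*k^2 + 63*h*k^5 - 4*h*k^4 + 121*h*k^3 + 21*k^5 - 84*k^4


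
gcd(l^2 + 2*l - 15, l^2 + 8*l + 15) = l + 5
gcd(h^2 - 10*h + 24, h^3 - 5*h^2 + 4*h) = h - 4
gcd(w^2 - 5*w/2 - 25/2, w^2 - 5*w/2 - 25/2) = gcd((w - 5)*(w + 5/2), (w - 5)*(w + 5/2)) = w^2 - 5*w/2 - 25/2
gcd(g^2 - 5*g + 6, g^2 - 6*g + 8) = g - 2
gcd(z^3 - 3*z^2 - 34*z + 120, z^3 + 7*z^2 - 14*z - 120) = z^2 + 2*z - 24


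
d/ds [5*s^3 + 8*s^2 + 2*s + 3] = 15*s^2 + 16*s + 2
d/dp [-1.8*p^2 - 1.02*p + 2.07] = -3.6*p - 1.02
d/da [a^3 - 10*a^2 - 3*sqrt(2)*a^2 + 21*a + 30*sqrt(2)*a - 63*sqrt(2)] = 3*a^2 - 20*a - 6*sqrt(2)*a + 21 + 30*sqrt(2)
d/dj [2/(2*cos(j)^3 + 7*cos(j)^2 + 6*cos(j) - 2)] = 16*(3*cos(j)^2 + 7*cos(j) + 3)*sin(j)/(15*cos(j) + 7*cos(2*j) + cos(3*j) + 3)^2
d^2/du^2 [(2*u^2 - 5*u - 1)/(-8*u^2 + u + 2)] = 2*(304*u^3 + 96*u^2 + 216*u - 1)/(512*u^6 - 192*u^5 - 360*u^4 + 95*u^3 + 90*u^2 - 12*u - 8)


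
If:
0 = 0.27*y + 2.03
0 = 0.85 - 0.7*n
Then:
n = 1.21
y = -7.52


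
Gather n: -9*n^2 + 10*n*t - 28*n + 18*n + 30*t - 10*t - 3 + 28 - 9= -9*n^2 + n*(10*t - 10) + 20*t + 16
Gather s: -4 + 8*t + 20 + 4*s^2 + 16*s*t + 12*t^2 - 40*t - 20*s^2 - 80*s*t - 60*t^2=-16*s^2 - 64*s*t - 48*t^2 - 32*t + 16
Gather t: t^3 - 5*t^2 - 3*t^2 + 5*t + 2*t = t^3 - 8*t^2 + 7*t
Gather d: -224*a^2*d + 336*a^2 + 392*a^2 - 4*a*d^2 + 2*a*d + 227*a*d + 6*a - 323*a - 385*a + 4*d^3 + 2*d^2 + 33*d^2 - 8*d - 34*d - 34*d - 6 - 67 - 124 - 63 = 728*a^2 - 702*a + 4*d^3 + d^2*(35 - 4*a) + d*(-224*a^2 + 229*a - 76) - 260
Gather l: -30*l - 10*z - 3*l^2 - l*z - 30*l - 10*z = -3*l^2 + l*(-z - 60) - 20*z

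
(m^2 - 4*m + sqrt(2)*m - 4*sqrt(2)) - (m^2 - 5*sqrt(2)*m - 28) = -4*m + 6*sqrt(2)*m - 4*sqrt(2) + 28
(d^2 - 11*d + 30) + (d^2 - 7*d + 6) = 2*d^2 - 18*d + 36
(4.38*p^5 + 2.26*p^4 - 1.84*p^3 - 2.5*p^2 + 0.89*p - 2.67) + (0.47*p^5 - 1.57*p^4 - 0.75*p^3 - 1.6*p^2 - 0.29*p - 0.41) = 4.85*p^5 + 0.69*p^4 - 2.59*p^3 - 4.1*p^2 + 0.6*p - 3.08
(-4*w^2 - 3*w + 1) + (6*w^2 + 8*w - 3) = 2*w^2 + 5*w - 2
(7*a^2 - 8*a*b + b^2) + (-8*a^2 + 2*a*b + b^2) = -a^2 - 6*a*b + 2*b^2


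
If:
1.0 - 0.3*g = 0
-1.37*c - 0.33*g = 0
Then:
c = -0.80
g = 3.33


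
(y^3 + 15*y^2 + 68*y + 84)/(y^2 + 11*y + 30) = (y^2 + 9*y + 14)/(y + 5)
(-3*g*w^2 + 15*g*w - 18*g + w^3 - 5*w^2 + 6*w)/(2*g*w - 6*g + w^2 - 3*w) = (-3*g*w + 6*g + w^2 - 2*w)/(2*g + w)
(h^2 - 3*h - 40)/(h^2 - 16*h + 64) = (h + 5)/(h - 8)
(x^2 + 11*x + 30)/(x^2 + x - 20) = (x + 6)/(x - 4)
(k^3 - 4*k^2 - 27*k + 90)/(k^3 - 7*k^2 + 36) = (k + 5)/(k + 2)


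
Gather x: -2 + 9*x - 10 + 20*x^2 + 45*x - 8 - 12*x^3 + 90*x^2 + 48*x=-12*x^3 + 110*x^2 + 102*x - 20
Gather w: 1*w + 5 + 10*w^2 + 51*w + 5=10*w^2 + 52*w + 10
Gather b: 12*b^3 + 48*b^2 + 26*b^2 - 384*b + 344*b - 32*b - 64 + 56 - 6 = 12*b^3 + 74*b^2 - 72*b - 14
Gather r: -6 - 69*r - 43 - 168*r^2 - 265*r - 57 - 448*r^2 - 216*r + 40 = -616*r^2 - 550*r - 66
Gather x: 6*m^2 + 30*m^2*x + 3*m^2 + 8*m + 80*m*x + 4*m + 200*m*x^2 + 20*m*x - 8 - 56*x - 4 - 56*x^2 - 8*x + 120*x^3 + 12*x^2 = 9*m^2 + 12*m + 120*x^3 + x^2*(200*m - 44) + x*(30*m^2 + 100*m - 64) - 12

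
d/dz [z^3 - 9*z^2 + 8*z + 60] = 3*z^2 - 18*z + 8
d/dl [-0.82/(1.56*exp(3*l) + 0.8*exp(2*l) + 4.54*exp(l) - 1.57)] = (3.8376*exp(2*l) + 1.312*exp(l) + 3.7228)*exp(l)/(1.56*exp(3*l) + 0.8*exp(2*l) + 4.54*exp(l) - 1.57)^2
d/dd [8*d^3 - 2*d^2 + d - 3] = 24*d^2 - 4*d + 1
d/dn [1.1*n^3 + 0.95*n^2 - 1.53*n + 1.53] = 3.3*n^2 + 1.9*n - 1.53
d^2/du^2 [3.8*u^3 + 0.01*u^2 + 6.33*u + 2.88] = 22.8*u + 0.02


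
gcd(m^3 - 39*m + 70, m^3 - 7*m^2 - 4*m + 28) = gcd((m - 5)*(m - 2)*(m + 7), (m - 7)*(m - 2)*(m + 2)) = m - 2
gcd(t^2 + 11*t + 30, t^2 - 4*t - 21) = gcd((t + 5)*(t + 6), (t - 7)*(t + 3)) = 1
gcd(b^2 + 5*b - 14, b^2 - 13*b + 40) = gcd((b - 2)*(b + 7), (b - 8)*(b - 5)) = 1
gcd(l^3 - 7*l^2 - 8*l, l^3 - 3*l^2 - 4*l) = l^2 + l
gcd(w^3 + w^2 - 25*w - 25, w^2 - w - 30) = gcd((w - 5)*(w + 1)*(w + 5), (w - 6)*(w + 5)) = w + 5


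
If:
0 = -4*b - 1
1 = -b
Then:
No Solution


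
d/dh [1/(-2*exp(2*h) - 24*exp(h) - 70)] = (exp(h) + 6)*exp(h)/(exp(2*h) + 12*exp(h) + 35)^2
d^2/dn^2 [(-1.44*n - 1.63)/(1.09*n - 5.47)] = -21.04463/(1.09*n - 5.47)^3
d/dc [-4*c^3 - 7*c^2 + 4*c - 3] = -12*c^2 - 14*c + 4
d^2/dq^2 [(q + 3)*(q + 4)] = 2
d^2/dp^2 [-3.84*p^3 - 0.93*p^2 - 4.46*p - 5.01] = -23.04*p - 1.86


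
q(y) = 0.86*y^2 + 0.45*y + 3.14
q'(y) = 1.72*y + 0.45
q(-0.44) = 3.11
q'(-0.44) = -0.31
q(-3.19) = 10.46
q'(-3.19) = -5.04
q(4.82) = 25.29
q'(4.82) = 8.74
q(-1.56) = 4.53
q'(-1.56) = -2.23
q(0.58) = 3.69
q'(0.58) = 1.45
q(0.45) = 3.52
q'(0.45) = 1.22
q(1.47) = 5.66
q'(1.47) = 2.98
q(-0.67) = 3.22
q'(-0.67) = -0.70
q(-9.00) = 68.75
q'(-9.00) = -15.03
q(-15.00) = 189.89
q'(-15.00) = -25.35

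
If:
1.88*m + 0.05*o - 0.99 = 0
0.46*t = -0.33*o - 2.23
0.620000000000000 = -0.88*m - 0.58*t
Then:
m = 0.63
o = -3.93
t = -2.03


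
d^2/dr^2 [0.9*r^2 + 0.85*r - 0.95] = 1.80000000000000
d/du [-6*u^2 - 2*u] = -12*u - 2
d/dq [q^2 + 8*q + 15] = 2*q + 8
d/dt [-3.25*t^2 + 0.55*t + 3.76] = 0.55 - 6.5*t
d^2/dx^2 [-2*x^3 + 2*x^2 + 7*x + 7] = 4 - 12*x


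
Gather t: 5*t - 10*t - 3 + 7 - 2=2 - 5*t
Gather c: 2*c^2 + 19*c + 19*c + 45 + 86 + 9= 2*c^2 + 38*c + 140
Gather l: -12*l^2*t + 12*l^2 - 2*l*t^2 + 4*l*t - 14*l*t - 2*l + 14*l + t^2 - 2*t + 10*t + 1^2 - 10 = l^2*(12 - 12*t) + l*(-2*t^2 - 10*t + 12) + t^2 + 8*t - 9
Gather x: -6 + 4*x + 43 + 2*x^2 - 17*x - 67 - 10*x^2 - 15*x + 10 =-8*x^2 - 28*x - 20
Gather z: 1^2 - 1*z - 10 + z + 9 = 0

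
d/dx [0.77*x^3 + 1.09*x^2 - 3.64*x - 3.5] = 2.31*x^2 + 2.18*x - 3.64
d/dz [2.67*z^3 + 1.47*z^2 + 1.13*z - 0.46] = 8.01*z^2 + 2.94*z + 1.13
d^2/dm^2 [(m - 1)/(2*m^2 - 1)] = 4*(8*m^2*(m - 1) + (1 - 3*m)*(2*m^2 - 1))/(2*m^2 - 1)^3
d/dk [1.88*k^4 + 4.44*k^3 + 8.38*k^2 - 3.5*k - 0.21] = 7.52*k^3 + 13.32*k^2 + 16.76*k - 3.5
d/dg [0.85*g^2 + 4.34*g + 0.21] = 1.7*g + 4.34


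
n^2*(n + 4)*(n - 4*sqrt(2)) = n^4 - 4*sqrt(2)*n^3 + 4*n^3 - 16*sqrt(2)*n^2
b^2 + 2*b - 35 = (b - 5)*(b + 7)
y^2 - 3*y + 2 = (y - 2)*(y - 1)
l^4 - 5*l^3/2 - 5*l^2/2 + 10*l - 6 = (l - 2)*(l - 3/2)*(l - 1)*(l + 2)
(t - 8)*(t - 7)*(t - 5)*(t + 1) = t^4 - 19*t^3 + 111*t^2 - 149*t - 280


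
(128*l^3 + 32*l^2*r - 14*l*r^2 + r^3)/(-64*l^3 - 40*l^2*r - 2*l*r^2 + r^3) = (-8*l + r)/(4*l + r)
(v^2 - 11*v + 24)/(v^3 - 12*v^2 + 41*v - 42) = (v - 8)/(v^2 - 9*v + 14)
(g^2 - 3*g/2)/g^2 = (g - 3/2)/g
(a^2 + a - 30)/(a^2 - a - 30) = (-a^2 - a + 30)/(-a^2 + a + 30)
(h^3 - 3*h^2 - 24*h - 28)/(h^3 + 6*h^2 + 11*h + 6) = (h^2 - 5*h - 14)/(h^2 + 4*h + 3)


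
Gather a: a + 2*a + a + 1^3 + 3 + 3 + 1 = 4*a + 8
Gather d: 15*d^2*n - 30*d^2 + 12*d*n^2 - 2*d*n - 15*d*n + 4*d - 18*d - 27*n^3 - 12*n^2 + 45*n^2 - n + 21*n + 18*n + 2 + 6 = d^2*(15*n - 30) + d*(12*n^2 - 17*n - 14) - 27*n^3 + 33*n^2 + 38*n + 8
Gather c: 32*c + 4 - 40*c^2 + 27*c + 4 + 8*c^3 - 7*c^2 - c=8*c^3 - 47*c^2 + 58*c + 8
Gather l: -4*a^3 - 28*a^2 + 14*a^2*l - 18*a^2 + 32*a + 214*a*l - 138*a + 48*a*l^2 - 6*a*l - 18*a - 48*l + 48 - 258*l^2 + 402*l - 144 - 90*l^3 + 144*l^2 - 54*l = -4*a^3 - 46*a^2 - 124*a - 90*l^3 + l^2*(48*a - 114) + l*(14*a^2 + 208*a + 300) - 96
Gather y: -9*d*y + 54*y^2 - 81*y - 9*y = 54*y^2 + y*(-9*d - 90)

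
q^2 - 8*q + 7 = (q - 7)*(q - 1)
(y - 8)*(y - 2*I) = y^2 - 8*y - 2*I*y + 16*I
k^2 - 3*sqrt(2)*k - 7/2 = (k - 7*sqrt(2)/2)*(k + sqrt(2)/2)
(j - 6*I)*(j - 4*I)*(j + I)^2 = j^4 - 8*I*j^3 - 5*j^2 - 38*I*j + 24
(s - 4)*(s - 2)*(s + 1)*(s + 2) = s^4 - 3*s^3 - 8*s^2 + 12*s + 16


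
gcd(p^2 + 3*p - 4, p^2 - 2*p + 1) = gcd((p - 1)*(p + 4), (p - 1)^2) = p - 1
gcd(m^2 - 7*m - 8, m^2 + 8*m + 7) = m + 1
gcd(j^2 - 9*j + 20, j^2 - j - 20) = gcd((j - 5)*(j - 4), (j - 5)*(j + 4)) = j - 5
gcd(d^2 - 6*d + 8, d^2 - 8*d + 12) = d - 2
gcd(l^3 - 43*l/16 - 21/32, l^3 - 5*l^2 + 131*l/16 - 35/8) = l - 7/4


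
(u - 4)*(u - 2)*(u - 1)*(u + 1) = u^4 - 6*u^3 + 7*u^2 + 6*u - 8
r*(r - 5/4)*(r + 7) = r^3 + 23*r^2/4 - 35*r/4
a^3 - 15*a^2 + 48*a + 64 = (a - 8)^2*(a + 1)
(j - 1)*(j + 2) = j^2 + j - 2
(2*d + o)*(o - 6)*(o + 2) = 2*d*o^2 - 8*d*o - 24*d + o^3 - 4*o^2 - 12*o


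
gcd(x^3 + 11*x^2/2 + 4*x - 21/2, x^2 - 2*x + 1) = x - 1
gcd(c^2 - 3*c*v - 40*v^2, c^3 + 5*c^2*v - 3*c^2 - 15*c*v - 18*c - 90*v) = c + 5*v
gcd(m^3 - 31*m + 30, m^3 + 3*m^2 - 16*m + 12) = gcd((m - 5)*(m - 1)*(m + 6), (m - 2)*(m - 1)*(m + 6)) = m^2 + 5*m - 6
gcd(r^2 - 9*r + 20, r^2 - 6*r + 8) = r - 4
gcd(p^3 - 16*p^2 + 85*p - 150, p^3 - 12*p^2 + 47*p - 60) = p - 5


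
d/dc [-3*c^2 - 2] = -6*c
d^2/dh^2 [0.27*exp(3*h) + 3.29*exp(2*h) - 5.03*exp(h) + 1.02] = (2.43*exp(2*h) + 13.16*exp(h) - 5.03)*exp(h)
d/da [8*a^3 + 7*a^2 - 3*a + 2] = 24*a^2 + 14*a - 3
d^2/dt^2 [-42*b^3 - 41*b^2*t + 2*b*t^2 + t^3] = 4*b + 6*t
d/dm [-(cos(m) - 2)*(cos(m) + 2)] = sin(2*m)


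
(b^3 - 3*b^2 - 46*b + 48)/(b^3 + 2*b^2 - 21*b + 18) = (b - 8)/(b - 3)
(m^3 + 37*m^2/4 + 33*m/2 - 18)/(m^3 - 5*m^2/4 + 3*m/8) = 2*(m^2 + 10*m + 24)/(m*(2*m - 1))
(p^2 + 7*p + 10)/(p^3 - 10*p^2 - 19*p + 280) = (p + 2)/(p^2 - 15*p + 56)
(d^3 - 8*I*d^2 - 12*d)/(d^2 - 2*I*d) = d - 6*I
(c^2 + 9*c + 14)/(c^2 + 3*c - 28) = (c + 2)/(c - 4)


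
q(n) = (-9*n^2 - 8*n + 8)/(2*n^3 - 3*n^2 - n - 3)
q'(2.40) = 38.63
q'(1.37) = 8.44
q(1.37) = 4.09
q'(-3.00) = -0.04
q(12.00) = -0.46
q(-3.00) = 0.60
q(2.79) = -5.90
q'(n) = (-18*n - 8)/(2*n^3 - 3*n^2 - n - 3) + (-9*n^2 - 8*n + 8)*(-6*n^2 + 6*n + 1)/(2*n^3 - 3*n^2 - n - 3)^2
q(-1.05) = -0.86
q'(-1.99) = -0.48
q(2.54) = -8.93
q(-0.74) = -1.91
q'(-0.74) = -3.85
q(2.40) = -12.69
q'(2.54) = 18.66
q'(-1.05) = -2.79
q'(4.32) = 0.85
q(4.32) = -1.99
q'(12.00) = 0.05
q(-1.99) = 0.41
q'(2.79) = 7.89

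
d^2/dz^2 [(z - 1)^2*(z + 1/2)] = 6*z - 3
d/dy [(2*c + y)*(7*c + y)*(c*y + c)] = c*(14*c^2 + 18*c*y + 9*c + 3*y^2 + 2*y)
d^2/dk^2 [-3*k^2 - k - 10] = -6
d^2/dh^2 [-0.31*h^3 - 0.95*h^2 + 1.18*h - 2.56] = -1.86*h - 1.9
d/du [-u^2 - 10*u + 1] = -2*u - 10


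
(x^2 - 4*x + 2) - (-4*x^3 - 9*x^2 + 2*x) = 4*x^3 + 10*x^2 - 6*x + 2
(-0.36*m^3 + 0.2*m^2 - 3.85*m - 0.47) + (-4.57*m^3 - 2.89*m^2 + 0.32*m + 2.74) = -4.93*m^3 - 2.69*m^2 - 3.53*m + 2.27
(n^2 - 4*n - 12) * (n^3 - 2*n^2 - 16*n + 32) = n^5 - 6*n^4 - 20*n^3 + 120*n^2 + 64*n - 384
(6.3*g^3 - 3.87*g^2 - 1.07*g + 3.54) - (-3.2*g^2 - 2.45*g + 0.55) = 6.3*g^3 - 0.67*g^2 + 1.38*g + 2.99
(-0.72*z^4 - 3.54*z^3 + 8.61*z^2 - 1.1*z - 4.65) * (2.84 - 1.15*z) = 0.828*z^5 + 2.0262*z^4 - 19.9551*z^3 + 25.7174*z^2 + 2.2235*z - 13.206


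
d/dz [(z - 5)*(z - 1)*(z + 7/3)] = 3*z^2 - 22*z/3 - 9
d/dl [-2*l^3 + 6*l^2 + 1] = 6*l*(2 - l)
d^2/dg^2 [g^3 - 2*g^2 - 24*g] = 6*g - 4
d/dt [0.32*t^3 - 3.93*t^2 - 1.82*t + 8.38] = 0.96*t^2 - 7.86*t - 1.82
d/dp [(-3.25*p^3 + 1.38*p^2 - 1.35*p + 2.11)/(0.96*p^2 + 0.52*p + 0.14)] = (-3.12*p^4 - 3.38*p^3 + 0.6486*p^2 - 3.6648*p - 1.2862)/(0.9216*p^4 + 0.9984*p^3 + 0.5392*p^2 + 0.1456*p + 0.0196)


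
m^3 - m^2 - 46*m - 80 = (m - 8)*(m + 2)*(m + 5)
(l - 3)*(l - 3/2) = l^2 - 9*l/2 + 9/2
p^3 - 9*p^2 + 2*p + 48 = (p - 8)*(p - 3)*(p + 2)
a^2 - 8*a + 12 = (a - 6)*(a - 2)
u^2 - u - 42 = (u - 7)*(u + 6)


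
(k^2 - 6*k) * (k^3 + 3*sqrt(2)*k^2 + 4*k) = k^5 - 6*k^4 + 3*sqrt(2)*k^4 - 18*sqrt(2)*k^3 + 4*k^3 - 24*k^2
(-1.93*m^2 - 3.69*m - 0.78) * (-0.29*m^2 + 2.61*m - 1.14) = 0.5597*m^4 - 3.9672*m^3 - 7.2045*m^2 + 2.1708*m + 0.8892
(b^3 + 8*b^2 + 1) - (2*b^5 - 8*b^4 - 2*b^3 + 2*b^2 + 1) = -2*b^5 + 8*b^4 + 3*b^3 + 6*b^2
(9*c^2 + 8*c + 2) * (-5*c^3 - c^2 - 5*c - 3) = -45*c^5 - 49*c^4 - 63*c^3 - 69*c^2 - 34*c - 6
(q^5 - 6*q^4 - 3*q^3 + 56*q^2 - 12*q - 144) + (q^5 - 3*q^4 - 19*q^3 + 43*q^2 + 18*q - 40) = 2*q^5 - 9*q^4 - 22*q^3 + 99*q^2 + 6*q - 184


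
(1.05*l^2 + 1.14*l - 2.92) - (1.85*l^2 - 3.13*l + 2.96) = -0.8*l^2 + 4.27*l - 5.88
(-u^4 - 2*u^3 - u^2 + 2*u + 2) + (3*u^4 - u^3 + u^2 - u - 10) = 2*u^4 - 3*u^3 + u - 8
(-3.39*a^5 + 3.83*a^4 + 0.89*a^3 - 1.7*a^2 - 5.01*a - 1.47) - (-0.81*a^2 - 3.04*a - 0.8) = -3.39*a^5 + 3.83*a^4 + 0.89*a^3 - 0.89*a^2 - 1.97*a - 0.67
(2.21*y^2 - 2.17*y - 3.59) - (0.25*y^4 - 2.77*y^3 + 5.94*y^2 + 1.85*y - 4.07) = -0.25*y^4 + 2.77*y^3 - 3.73*y^2 - 4.02*y + 0.48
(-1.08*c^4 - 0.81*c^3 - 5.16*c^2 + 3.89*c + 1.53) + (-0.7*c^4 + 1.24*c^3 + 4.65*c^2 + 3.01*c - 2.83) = -1.78*c^4 + 0.43*c^3 - 0.51*c^2 + 6.9*c - 1.3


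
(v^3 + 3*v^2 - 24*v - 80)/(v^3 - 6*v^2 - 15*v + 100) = (v + 4)/(v - 5)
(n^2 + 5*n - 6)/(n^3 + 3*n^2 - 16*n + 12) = 1/(n - 2)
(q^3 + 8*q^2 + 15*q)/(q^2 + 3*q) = q + 5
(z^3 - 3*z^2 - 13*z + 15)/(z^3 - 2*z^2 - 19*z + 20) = (z + 3)/(z + 4)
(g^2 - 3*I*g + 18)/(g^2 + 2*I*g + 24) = (g^2 - 3*I*g + 18)/(g^2 + 2*I*g + 24)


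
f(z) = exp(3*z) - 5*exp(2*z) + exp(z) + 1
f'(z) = 3*exp(3*z) - 10*exp(2*z) + exp(z)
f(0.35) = -4.79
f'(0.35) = -10.15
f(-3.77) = 1.02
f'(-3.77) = 0.02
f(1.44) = -8.66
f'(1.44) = 51.64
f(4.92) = 2477789.57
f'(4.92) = 7526940.27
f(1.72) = 24.81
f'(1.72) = 216.21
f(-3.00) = 1.04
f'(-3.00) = 0.03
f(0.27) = -4.02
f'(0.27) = -9.11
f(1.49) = -5.65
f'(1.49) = 69.63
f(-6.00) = 1.00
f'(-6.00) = 0.00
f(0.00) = -2.00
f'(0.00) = -6.00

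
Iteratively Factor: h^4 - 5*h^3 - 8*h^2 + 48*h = (h + 3)*(h^3 - 8*h^2 + 16*h) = (h - 4)*(h + 3)*(h^2 - 4*h) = (h - 4)^2*(h + 3)*(h)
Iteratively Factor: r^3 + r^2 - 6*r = (r - 2)*(r^2 + 3*r) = r*(r - 2)*(r + 3)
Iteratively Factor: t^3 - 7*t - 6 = (t - 3)*(t^2 + 3*t + 2) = (t - 3)*(t + 2)*(t + 1)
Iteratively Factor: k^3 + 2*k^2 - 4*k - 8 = (k + 2)*(k^2 - 4) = (k - 2)*(k + 2)*(k + 2)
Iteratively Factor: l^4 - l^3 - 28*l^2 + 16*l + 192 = (l - 4)*(l^3 + 3*l^2 - 16*l - 48) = (l - 4)*(l + 4)*(l^2 - l - 12) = (l - 4)^2*(l + 4)*(l + 3)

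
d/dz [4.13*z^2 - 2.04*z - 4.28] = 8.26*z - 2.04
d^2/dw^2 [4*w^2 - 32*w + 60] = 8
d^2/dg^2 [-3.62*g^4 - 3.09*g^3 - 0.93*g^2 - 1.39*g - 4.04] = -43.44*g^2 - 18.54*g - 1.86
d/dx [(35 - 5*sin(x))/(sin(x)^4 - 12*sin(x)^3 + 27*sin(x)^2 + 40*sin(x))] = 5*(3*sin(x)^4 - 52*sin(x)^3 + 279*sin(x)^2 - 378*sin(x) - 280)*cos(x)/((sin(x) - 8)^2*(sin(x) - 5)^2*(sin(x) + 1)^2*sin(x)^2)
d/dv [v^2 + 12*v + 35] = 2*v + 12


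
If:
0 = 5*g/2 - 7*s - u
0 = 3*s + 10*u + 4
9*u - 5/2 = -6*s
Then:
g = 791/165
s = 61/33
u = -21/22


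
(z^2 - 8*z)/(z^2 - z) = (z - 8)/(z - 1)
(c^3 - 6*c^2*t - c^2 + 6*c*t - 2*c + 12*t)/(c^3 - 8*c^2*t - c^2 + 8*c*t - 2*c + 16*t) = (-c + 6*t)/(-c + 8*t)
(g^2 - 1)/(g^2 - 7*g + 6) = (g + 1)/(g - 6)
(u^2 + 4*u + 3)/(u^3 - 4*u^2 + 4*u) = (u^2 + 4*u + 3)/(u*(u^2 - 4*u + 4))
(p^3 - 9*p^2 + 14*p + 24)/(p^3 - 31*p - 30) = (p - 4)/(p + 5)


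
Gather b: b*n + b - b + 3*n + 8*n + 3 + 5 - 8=b*n + 11*n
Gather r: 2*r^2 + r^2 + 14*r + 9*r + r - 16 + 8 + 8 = 3*r^2 + 24*r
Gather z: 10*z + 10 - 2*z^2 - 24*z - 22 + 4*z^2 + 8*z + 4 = 2*z^2 - 6*z - 8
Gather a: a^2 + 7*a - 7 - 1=a^2 + 7*a - 8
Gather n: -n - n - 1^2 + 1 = -2*n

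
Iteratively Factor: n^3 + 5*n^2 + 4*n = (n)*(n^2 + 5*n + 4) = n*(n + 1)*(n + 4)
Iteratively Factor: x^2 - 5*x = (x - 5)*(x)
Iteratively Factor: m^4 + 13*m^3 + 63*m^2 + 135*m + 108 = (m + 3)*(m^3 + 10*m^2 + 33*m + 36) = (m + 3)^2*(m^2 + 7*m + 12) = (m + 3)^3*(m + 4)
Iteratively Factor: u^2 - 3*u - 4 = (u + 1)*(u - 4)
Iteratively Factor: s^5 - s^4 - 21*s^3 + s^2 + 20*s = (s + 4)*(s^4 - 5*s^3 - s^2 + 5*s) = (s + 1)*(s + 4)*(s^3 - 6*s^2 + 5*s) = s*(s + 1)*(s + 4)*(s^2 - 6*s + 5) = s*(s - 5)*(s + 1)*(s + 4)*(s - 1)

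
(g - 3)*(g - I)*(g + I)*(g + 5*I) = g^4 - 3*g^3 + 5*I*g^3 + g^2 - 15*I*g^2 - 3*g + 5*I*g - 15*I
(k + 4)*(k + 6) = k^2 + 10*k + 24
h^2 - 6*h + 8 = (h - 4)*(h - 2)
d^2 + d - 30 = (d - 5)*(d + 6)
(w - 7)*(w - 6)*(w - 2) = w^3 - 15*w^2 + 68*w - 84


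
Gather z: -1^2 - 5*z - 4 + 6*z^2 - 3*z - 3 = 6*z^2 - 8*z - 8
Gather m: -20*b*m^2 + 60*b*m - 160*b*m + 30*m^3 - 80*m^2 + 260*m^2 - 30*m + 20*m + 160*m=30*m^3 + m^2*(180 - 20*b) + m*(150 - 100*b)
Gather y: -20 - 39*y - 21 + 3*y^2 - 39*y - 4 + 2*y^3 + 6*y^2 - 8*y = 2*y^3 + 9*y^2 - 86*y - 45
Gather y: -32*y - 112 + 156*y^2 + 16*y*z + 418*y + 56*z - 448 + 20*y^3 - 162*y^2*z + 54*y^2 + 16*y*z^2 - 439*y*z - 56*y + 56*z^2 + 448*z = 20*y^3 + y^2*(210 - 162*z) + y*(16*z^2 - 423*z + 330) + 56*z^2 + 504*z - 560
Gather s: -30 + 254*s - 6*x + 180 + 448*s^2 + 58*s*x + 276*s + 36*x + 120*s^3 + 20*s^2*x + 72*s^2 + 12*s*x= 120*s^3 + s^2*(20*x + 520) + s*(70*x + 530) + 30*x + 150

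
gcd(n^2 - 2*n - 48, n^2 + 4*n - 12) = n + 6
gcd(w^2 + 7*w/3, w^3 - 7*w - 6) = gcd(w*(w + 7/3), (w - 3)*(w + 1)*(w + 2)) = 1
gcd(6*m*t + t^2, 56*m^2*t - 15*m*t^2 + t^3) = t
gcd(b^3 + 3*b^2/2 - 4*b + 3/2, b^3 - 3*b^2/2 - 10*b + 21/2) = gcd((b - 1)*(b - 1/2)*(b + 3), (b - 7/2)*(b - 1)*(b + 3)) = b^2 + 2*b - 3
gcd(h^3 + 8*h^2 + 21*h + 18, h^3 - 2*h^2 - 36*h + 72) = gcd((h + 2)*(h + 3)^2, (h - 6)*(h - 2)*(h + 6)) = 1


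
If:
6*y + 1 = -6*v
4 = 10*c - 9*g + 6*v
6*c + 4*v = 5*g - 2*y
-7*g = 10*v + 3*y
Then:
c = -31/28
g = -41/42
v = 22/21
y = -17/14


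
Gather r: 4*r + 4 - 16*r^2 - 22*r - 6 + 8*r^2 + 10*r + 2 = -8*r^2 - 8*r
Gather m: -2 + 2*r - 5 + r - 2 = 3*r - 9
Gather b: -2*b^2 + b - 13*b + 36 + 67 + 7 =-2*b^2 - 12*b + 110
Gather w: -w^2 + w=-w^2 + w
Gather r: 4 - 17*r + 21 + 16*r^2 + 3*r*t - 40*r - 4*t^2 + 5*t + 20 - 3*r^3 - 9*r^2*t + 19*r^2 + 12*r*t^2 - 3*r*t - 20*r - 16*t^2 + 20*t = -3*r^3 + r^2*(35 - 9*t) + r*(12*t^2 - 77) - 20*t^2 + 25*t + 45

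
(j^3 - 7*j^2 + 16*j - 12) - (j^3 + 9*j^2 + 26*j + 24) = -16*j^2 - 10*j - 36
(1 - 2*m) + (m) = 1 - m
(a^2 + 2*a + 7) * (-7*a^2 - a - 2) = -7*a^4 - 15*a^3 - 53*a^2 - 11*a - 14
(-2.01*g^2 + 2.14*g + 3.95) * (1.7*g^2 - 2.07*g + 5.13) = -3.417*g^4 + 7.7987*g^3 - 8.0261*g^2 + 2.8017*g + 20.2635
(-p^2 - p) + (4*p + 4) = -p^2 + 3*p + 4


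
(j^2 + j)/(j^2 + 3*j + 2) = j/(j + 2)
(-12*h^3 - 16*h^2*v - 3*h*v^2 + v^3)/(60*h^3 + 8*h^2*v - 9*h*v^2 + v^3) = (h + v)/(-5*h + v)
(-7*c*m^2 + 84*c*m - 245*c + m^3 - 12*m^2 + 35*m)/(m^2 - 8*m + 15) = (-7*c*m + 49*c + m^2 - 7*m)/(m - 3)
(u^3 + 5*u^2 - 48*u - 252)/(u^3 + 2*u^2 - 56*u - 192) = (u^2 - u - 42)/(u^2 - 4*u - 32)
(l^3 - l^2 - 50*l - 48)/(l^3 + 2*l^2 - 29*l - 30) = (l - 8)/(l - 5)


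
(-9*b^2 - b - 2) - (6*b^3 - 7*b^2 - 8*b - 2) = -6*b^3 - 2*b^2 + 7*b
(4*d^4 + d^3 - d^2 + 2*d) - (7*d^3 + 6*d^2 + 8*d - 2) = 4*d^4 - 6*d^3 - 7*d^2 - 6*d + 2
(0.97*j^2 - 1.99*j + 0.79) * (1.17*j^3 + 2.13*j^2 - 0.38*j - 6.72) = 1.1349*j^5 - 0.2622*j^4 - 3.683*j^3 - 4.0795*j^2 + 13.0726*j - 5.3088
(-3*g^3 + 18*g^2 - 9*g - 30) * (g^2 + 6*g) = -3*g^5 + 99*g^3 - 84*g^2 - 180*g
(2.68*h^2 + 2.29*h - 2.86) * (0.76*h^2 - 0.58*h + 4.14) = 2.0368*h^4 + 0.186*h^3 + 7.5934*h^2 + 11.1394*h - 11.8404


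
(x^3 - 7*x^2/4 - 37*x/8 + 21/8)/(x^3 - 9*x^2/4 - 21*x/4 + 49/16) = 2*(x - 3)/(2*x - 7)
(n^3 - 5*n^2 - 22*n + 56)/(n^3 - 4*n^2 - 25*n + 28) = (n - 2)/(n - 1)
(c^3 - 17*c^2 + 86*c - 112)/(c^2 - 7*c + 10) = (c^2 - 15*c + 56)/(c - 5)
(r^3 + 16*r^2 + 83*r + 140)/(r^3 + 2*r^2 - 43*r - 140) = (r + 7)/(r - 7)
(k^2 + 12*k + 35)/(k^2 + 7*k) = (k + 5)/k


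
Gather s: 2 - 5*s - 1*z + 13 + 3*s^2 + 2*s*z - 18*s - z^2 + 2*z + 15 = 3*s^2 + s*(2*z - 23) - z^2 + z + 30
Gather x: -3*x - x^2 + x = -x^2 - 2*x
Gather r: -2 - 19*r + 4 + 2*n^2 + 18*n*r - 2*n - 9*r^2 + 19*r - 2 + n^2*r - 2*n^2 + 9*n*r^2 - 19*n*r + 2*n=r^2*(9*n - 9) + r*(n^2 - n)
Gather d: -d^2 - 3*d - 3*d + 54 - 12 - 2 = -d^2 - 6*d + 40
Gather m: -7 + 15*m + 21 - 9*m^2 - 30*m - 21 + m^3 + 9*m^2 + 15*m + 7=m^3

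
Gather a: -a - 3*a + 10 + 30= 40 - 4*a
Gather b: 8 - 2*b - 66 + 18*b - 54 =16*b - 112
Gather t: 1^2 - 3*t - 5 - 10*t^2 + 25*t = -10*t^2 + 22*t - 4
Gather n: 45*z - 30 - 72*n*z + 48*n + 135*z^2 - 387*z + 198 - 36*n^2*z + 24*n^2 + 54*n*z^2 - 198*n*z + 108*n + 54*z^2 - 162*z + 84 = n^2*(24 - 36*z) + n*(54*z^2 - 270*z + 156) + 189*z^2 - 504*z + 252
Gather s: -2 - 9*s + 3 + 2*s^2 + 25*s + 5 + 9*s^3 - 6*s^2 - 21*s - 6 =9*s^3 - 4*s^2 - 5*s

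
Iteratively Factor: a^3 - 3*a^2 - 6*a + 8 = (a - 4)*(a^2 + a - 2) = (a - 4)*(a - 1)*(a + 2)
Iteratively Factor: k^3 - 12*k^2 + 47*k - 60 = (k - 4)*(k^2 - 8*k + 15) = (k - 4)*(k - 3)*(k - 5)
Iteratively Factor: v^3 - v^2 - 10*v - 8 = (v - 4)*(v^2 + 3*v + 2) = (v - 4)*(v + 1)*(v + 2)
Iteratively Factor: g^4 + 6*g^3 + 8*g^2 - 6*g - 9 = (g + 3)*(g^3 + 3*g^2 - g - 3) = (g - 1)*(g + 3)*(g^2 + 4*g + 3) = (g - 1)*(g + 3)^2*(g + 1)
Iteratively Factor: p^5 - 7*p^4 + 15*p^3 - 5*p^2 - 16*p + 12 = (p - 2)*(p^4 - 5*p^3 + 5*p^2 + 5*p - 6) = (p - 2)*(p + 1)*(p^3 - 6*p^2 + 11*p - 6) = (p - 3)*(p - 2)*(p + 1)*(p^2 - 3*p + 2) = (p - 3)*(p - 2)*(p - 1)*(p + 1)*(p - 2)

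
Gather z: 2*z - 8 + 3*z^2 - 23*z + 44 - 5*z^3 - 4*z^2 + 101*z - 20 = -5*z^3 - z^2 + 80*z + 16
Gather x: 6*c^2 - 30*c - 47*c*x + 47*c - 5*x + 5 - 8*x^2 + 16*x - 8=6*c^2 + 17*c - 8*x^2 + x*(11 - 47*c) - 3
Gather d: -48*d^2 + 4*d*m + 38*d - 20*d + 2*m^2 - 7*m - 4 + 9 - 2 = -48*d^2 + d*(4*m + 18) + 2*m^2 - 7*m + 3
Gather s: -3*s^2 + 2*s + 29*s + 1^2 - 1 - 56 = -3*s^2 + 31*s - 56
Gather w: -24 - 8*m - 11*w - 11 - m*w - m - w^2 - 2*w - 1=-9*m - w^2 + w*(-m - 13) - 36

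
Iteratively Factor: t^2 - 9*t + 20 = (t - 4)*(t - 5)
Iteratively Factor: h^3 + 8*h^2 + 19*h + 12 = (h + 1)*(h^2 + 7*h + 12) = (h + 1)*(h + 4)*(h + 3)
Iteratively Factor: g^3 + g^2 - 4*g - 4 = (g + 2)*(g^2 - g - 2) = (g + 1)*(g + 2)*(g - 2)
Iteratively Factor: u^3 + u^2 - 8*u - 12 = (u + 2)*(u^2 - u - 6) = (u + 2)^2*(u - 3)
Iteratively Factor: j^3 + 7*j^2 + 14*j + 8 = (j + 4)*(j^2 + 3*j + 2) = (j + 1)*(j + 4)*(j + 2)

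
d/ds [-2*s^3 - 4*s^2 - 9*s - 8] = -6*s^2 - 8*s - 9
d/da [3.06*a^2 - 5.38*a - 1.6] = 6.12*a - 5.38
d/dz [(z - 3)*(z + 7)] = 2*z + 4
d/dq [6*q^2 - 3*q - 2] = 12*q - 3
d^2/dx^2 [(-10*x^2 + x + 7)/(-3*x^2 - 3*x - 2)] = 2*(-99*x^3 - 369*x^2 - 171*x + 25)/(27*x^6 + 81*x^5 + 135*x^4 + 135*x^3 + 90*x^2 + 36*x + 8)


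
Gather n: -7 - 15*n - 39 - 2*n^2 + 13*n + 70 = -2*n^2 - 2*n + 24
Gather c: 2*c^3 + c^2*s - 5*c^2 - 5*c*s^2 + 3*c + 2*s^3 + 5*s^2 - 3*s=2*c^3 + c^2*(s - 5) + c*(3 - 5*s^2) + 2*s^3 + 5*s^2 - 3*s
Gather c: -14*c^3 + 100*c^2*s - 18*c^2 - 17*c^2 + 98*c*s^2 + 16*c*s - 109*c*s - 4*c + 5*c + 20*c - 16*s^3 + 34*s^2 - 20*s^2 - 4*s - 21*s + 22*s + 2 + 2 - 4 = -14*c^3 + c^2*(100*s - 35) + c*(98*s^2 - 93*s + 21) - 16*s^3 + 14*s^2 - 3*s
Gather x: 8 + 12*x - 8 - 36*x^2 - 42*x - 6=-36*x^2 - 30*x - 6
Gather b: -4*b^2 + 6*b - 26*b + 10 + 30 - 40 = -4*b^2 - 20*b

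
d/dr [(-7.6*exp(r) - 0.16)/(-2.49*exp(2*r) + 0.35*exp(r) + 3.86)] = (-(4.98*exp(r) - 0.35)*(7.6*exp(r) + 0.16) + 18.924*exp(2*r) - 2.66*exp(r) - 29.336)*exp(r)/(-2.49*exp(2*r) + 0.35*exp(r) + 3.86)^2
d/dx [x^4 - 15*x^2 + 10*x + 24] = 4*x^3 - 30*x + 10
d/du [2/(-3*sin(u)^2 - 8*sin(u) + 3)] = 4*(3*sin(u) + 4)*cos(u)/(3*sin(u)^2 + 8*sin(u) - 3)^2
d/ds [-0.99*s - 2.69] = -0.990000000000000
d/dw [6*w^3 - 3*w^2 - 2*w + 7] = 18*w^2 - 6*w - 2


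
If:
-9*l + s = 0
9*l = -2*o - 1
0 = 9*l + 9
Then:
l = -1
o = 4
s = -9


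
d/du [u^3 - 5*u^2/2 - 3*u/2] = 3*u^2 - 5*u - 3/2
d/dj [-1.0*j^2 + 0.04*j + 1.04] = 0.04 - 2.0*j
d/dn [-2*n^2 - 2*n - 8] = -4*n - 2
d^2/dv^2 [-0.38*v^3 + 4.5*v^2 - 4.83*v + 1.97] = 9.0 - 2.28*v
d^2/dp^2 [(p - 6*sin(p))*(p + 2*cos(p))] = 6*p*sin(p) - 2*p*cos(p) - 4*sin(p) + 24*sin(2*p) - 12*cos(p) + 2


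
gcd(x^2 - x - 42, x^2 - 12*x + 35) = x - 7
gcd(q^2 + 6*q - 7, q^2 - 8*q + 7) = q - 1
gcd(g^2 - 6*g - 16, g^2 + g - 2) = g + 2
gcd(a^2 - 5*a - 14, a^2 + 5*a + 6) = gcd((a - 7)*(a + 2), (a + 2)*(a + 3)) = a + 2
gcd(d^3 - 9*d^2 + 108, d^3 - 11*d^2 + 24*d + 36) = d^2 - 12*d + 36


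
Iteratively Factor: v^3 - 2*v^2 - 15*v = (v + 3)*(v^2 - 5*v) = v*(v + 3)*(v - 5)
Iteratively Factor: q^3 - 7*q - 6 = (q - 3)*(q^2 + 3*q + 2) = (q - 3)*(q + 2)*(q + 1)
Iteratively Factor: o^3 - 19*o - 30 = (o + 3)*(o^2 - 3*o - 10) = (o + 2)*(o + 3)*(o - 5)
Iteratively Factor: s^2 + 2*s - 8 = (s + 4)*(s - 2)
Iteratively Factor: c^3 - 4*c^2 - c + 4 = (c + 1)*(c^2 - 5*c + 4) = (c - 1)*(c + 1)*(c - 4)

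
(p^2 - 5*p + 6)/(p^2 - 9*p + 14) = (p - 3)/(p - 7)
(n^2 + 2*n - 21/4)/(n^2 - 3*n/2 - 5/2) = (-4*n^2 - 8*n + 21)/(2*(-2*n^2 + 3*n + 5))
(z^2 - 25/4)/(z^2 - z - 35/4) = (2*z - 5)/(2*z - 7)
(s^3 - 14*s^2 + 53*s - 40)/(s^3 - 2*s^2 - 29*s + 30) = (s^2 - 13*s + 40)/(s^2 - s - 30)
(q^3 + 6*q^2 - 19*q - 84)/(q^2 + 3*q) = q + 3 - 28/q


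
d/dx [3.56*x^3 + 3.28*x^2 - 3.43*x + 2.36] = 10.68*x^2 + 6.56*x - 3.43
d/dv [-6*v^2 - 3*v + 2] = -12*v - 3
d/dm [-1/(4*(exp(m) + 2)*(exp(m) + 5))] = (2*exp(m) + 7)*exp(m)/(4*(exp(m) + 2)^2*(exp(m) + 5)^2)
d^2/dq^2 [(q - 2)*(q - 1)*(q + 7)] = 6*q + 8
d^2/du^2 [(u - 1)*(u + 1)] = 2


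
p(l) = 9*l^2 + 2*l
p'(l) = 18*l + 2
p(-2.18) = 38.41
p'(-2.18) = -37.24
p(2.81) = 76.68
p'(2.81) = 52.58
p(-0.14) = -0.10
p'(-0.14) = -0.52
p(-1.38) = 14.38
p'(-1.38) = -22.84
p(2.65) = 68.50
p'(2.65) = 49.70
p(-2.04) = 33.37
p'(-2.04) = -34.72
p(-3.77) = 120.38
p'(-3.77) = -65.86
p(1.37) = 19.63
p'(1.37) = 26.66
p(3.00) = 87.00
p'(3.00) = 56.00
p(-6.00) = 312.00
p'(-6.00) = -106.00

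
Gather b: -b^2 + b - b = -b^2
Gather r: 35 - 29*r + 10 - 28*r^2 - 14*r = -28*r^2 - 43*r + 45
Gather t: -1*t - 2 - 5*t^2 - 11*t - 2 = -5*t^2 - 12*t - 4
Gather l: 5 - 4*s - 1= 4 - 4*s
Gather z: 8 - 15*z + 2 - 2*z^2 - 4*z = -2*z^2 - 19*z + 10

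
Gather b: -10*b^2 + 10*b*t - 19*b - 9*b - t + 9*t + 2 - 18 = -10*b^2 + b*(10*t - 28) + 8*t - 16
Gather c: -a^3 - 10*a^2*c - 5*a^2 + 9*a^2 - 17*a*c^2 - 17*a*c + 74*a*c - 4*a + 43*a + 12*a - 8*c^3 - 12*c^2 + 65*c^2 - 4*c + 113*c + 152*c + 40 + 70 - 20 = -a^3 + 4*a^2 + 51*a - 8*c^3 + c^2*(53 - 17*a) + c*(-10*a^2 + 57*a + 261) + 90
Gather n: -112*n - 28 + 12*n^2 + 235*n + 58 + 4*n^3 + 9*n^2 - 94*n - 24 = 4*n^3 + 21*n^2 + 29*n + 6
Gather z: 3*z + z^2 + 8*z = z^2 + 11*z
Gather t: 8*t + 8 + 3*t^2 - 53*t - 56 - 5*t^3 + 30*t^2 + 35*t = -5*t^3 + 33*t^2 - 10*t - 48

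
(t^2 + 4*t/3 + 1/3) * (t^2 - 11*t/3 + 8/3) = t^4 - 7*t^3/3 - 17*t^2/9 + 7*t/3 + 8/9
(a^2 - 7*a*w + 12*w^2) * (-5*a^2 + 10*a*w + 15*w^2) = -5*a^4 + 45*a^3*w - 115*a^2*w^2 + 15*a*w^3 + 180*w^4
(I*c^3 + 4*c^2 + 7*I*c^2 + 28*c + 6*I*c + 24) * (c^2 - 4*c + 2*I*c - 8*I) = I*c^5 + 2*c^4 + 3*I*c^4 + 6*c^3 - 14*I*c^3 - 44*c^2 - 48*c - 176*I*c - 192*I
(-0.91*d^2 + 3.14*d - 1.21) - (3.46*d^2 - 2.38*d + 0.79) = -4.37*d^2 + 5.52*d - 2.0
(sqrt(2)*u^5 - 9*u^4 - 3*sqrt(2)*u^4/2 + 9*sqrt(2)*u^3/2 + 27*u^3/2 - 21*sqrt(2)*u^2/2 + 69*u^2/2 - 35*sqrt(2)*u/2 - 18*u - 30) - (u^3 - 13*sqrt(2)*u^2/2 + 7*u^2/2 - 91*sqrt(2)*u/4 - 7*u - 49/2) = sqrt(2)*u^5 - 9*u^4 - 3*sqrt(2)*u^4/2 + 9*sqrt(2)*u^3/2 + 25*u^3/2 - 4*sqrt(2)*u^2 + 31*u^2 - 11*u + 21*sqrt(2)*u/4 - 11/2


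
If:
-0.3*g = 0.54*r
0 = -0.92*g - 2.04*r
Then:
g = 0.00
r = 0.00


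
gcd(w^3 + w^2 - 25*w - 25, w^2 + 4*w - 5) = w + 5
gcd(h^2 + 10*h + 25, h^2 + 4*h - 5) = h + 5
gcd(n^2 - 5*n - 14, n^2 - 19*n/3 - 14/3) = n - 7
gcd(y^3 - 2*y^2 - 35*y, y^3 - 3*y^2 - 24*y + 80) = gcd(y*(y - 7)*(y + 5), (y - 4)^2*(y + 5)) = y + 5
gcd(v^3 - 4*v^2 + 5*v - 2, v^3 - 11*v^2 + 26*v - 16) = v^2 - 3*v + 2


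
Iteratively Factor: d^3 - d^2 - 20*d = (d - 5)*(d^2 + 4*d) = (d - 5)*(d + 4)*(d)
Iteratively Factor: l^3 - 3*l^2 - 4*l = (l)*(l^2 - 3*l - 4) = l*(l + 1)*(l - 4)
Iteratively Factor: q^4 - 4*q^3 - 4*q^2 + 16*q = (q)*(q^3 - 4*q^2 - 4*q + 16) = q*(q + 2)*(q^2 - 6*q + 8) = q*(q - 4)*(q + 2)*(q - 2)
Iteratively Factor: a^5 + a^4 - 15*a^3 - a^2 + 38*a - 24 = (a - 1)*(a^4 + 2*a^3 - 13*a^2 - 14*a + 24) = (a - 1)*(a + 4)*(a^3 - 2*a^2 - 5*a + 6) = (a - 3)*(a - 1)*(a + 4)*(a^2 + a - 2) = (a - 3)*(a - 1)^2*(a + 4)*(a + 2)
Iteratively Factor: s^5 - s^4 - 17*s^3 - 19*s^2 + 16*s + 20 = (s + 1)*(s^4 - 2*s^3 - 15*s^2 - 4*s + 20) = (s + 1)*(s + 2)*(s^3 - 4*s^2 - 7*s + 10) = (s - 1)*(s + 1)*(s + 2)*(s^2 - 3*s - 10) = (s - 1)*(s + 1)*(s + 2)^2*(s - 5)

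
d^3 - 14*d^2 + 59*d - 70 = (d - 7)*(d - 5)*(d - 2)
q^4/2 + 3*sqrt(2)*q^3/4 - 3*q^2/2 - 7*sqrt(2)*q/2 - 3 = (q/2 + sqrt(2)/2)*(q - 3*sqrt(2)/2)*(q + sqrt(2))^2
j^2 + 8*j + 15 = (j + 3)*(j + 5)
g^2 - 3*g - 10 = (g - 5)*(g + 2)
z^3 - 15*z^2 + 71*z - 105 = (z - 7)*(z - 5)*(z - 3)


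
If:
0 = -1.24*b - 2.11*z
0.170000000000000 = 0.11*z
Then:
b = -2.63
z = 1.55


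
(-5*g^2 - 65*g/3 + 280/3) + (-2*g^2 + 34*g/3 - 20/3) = -7*g^2 - 31*g/3 + 260/3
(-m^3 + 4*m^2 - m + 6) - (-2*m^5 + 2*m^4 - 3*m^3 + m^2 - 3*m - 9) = 2*m^5 - 2*m^4 + 2*m^3 + 3*m^2 + 2*m + 15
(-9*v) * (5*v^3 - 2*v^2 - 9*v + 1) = -45*v^4 + 18*v^3 + 81*v^2 - 9*v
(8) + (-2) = 6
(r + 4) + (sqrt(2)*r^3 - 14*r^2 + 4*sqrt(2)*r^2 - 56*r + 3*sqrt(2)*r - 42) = sqrt(2)*r^3 - 14*r^2 + 4*sqrt(2)*r^2 - 55*r + 3*sqrt(2)*r - 38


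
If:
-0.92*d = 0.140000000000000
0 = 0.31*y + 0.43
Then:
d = -0.15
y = -1.39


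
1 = 1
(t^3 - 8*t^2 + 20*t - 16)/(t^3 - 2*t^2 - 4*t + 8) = (t - 4)/(t + 2)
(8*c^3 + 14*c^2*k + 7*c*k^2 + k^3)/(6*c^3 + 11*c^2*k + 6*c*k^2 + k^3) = (4*c + k)/(3*c + k)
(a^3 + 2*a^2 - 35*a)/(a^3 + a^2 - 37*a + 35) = a/(a - 1)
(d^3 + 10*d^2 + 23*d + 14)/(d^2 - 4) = (d^2 + 8*d + 7)/(d - 2)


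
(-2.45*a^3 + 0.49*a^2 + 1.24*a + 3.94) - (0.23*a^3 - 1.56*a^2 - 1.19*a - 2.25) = -2.68*a^3 + 2.05*a^2 + 2.43*a + 6.19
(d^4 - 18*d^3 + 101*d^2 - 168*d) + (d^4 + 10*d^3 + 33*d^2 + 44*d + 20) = 2*d^4 - 8*d^3 + 134*d^2 - 124*d + 20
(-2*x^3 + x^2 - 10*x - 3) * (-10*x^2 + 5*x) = 20*x^5 - 20*x^4 + 105*x^3 - 20*x^2 - 15*x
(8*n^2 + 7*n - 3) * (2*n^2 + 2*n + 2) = 16*n^4 + 30*n^3 + 24*n^2 + 8*n - 6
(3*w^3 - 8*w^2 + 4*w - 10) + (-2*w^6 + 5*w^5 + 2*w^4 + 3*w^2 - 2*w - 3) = -2*w^6 + 5*w^5 + 2*w^4 + 3*w^3 - 5*w^2 + 2*w - 13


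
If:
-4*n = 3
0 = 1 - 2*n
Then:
No Solution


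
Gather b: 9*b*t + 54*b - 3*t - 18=b*(9*t + 54) - 3*t - 18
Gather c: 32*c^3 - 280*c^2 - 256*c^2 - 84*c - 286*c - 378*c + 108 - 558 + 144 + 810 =32*c^3 - 536*c^2 - 748*c + 504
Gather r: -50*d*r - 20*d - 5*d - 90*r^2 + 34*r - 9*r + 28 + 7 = -25*d - 90*r^2 + r*(25 - 50*d) + 35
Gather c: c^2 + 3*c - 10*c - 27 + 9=c^2 - 7*c - 18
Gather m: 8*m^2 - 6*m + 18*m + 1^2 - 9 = 8*m^2 + 12*m - 8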